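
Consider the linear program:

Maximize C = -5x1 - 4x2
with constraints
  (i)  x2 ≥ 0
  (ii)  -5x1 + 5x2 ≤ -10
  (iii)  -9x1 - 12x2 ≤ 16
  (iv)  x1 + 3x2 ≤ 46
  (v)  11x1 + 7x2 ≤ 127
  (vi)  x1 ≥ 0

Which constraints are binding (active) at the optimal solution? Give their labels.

Corner points and C = -5x1 - 4x2:
  (2, 0) → C = -10
  (127/11, 0) → C = -635/11
  (47/6, 35/6) → C = -125/2

The maximum is at (2, 0). Substituting into each constraint, equality holds for (i) and (ii); the remaining constraints have slack.

(i) and (ii)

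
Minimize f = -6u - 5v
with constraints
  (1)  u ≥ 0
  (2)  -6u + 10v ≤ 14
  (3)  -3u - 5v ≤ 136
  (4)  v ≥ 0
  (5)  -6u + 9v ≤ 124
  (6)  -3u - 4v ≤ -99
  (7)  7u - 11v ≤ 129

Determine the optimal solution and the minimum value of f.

u = 361, v = 218, minimum f = -3256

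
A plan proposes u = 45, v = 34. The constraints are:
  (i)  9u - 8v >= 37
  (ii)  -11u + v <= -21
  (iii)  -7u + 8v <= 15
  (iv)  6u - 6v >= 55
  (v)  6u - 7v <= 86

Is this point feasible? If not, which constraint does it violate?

feasible

(i): 133 ≥ 37 ✓
(ii): -461 ≤ -21 ✓
(iii): -43 ≤ 15 ✓
(iv): 66 ≥ 55 ✓
(v): 32 ≤ 86 ✓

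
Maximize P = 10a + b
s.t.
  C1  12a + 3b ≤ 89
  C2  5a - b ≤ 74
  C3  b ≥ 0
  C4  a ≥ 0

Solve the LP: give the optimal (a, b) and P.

a = 89/12, b = 0, maximum P = 445/6

Vertices and P = 10a + b:
  (89/12, 0) → P = 445/6
  (0, 89/3) → P = 89/3
  (0, 0) → P = 0

At the optimal vertex, 12a + 3b = 89 and b = 0.
Solving simultaneously gives a = 89/12, b = 0.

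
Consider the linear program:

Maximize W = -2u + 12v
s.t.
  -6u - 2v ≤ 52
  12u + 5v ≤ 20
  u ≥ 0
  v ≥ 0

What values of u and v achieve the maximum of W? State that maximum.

u = 0, v = 4, maximum W = 48

Corner points and W = -2u + 12v:
  (0, 4) → W = 48
  (5/3, 0) → W = -10/3
  (0, 0) → W = 0

The optimum lies where 12u + 5v = 20 and u = 0.
Solving simultaneously gives u = 0, v = 4.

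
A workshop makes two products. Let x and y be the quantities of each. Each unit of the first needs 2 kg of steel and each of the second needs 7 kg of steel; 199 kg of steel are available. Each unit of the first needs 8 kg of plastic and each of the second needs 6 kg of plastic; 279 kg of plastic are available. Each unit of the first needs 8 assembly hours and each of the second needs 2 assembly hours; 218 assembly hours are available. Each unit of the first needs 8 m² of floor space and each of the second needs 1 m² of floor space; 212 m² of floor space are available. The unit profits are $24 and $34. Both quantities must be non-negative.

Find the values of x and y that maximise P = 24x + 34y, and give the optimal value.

Extreme points and P = 24x + 34y:
  (0, 0) → P = 0
  (0, 199/7) → P = 6766/7
  (53/2, 0) → P = 636
  (69/4, 47/2) → P = 1213
  (375/16, 61/4) → P = 1081
  (103/4, 6) → P = 822

The binding constraints are 2x + 7y = 199 and 8x + 6y = 279.
Solving simultaneously gives x = 69/4, y = 47/2.

x = 69/4, y = 47/2, maximum P = 1213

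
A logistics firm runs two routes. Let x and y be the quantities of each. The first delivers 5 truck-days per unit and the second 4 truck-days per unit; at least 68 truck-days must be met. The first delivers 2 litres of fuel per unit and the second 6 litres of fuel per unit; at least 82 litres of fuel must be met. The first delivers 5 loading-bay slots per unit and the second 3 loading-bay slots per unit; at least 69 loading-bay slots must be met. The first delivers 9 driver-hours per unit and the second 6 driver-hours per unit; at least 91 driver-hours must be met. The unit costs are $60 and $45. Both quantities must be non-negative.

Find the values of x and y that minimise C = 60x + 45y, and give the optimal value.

x = 7, y = 34/3, minimum C = 930

Extreme points and C = 60x + 45y:
  (0, 23) → C = 1035
  (41, 0) → C = 2460
  (7, 34/3) → C = 930
The feasible region is unbounded (it extends along (0, 1), (1, 0)), but C strictly increases along every unbounded feasible direction, so there is no improving ray and the minimum is attained at a vertex.

The optimum lies where 2x + 6y = 82 and 5x + 3y = 69.
Solving simultaneously gives x = 7, y = 34/3.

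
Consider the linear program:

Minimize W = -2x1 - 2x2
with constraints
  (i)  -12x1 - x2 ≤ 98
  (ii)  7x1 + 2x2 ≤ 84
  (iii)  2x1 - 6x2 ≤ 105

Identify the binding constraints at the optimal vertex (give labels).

Feasible corners and W = -2x1 - 2x2:
  (-280/17, 1694/17) → W = -2828/17
  (-483/74, -728/37) → W = 1939/37
  (357/23, -567/46) → W = -147/23

The minimum is at (-280/17, 1694/17). Substituting into each constraint, equality holds for (i) and (ii); the remaining constraints have slack.

(i) and (ii)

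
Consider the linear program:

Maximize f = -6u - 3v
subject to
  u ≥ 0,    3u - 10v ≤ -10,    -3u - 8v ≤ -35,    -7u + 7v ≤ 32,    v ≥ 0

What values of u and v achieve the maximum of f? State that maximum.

u = 0, v = 35/8, maximum f = -105/8

Feasible corners and f = -6u - 3v:
  (0, 35/8) → f = -105/8
  (0, 32/7) → f = -96/7
  (5, 5/2) → f = -75/2
The feasible region is unbounded (it extends along (1, 1), (10, 3)), but f strictly decreases along every unbounded feasible direction, so there is no improving ray and the maximum is attained at a vertex.

At the optimal vertex, u = 0 and -3u - 8v = -35.
Solving simultaneously gives u = 0, v = 35/8.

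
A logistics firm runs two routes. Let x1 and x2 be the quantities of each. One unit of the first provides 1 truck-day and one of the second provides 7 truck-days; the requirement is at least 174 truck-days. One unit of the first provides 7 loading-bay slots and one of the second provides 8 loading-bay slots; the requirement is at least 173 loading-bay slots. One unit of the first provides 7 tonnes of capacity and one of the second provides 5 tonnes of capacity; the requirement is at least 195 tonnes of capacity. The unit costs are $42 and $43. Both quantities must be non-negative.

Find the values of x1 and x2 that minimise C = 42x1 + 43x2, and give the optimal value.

Vertices and C = 42x1 + 43x2:
  (0, 39) → C = 1677
  (174, 0) → C = 7308
  (45/4, 93/4) → C = 5889/4
The feasible region is unbounded (it extends along (0, 1), (1, 0)), but C strictly increases along every unbounded feasible direction, so there is no improving ray and the minimum is attained at a vertex.

The optimum lies where x1 + 7x2 = 174 and 7x1 + 5x2 = 195.
Solving simultaneously gives x1 = 45/4, x2 = 93/4.

x1 = 45/4, x2 = 93/4, minimum C = 5889/4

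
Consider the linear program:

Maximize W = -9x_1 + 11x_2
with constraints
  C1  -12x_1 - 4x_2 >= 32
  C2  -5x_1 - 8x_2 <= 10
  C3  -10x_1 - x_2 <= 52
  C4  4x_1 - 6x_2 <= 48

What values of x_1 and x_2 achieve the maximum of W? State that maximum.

x_1 = -44/7, x_2 = 76/7, maximum W = 176

Feasible corners and W = -9x_1 + 11x_2:
  (-54/19, 10/19) → W = 596/19
  (-44/7, 76/7) → W = 176
  (-406/75, 32/15) → W = 5414/75

The optimum lies where -12x_1 - 4x_2 = 32 and -10x_1 - x_2 = 52.
Solving simultaneously gives x_1 = -44/7, x_2 = 76/7.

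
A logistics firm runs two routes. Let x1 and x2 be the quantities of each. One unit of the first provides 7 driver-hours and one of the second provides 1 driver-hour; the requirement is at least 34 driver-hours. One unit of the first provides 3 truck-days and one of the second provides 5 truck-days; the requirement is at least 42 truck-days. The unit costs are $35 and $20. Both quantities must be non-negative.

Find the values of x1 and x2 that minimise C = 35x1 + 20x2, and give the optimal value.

x1 = 4, x2 = 6, minimum C = 260

The feasible region is unbounded (it extends along (0, 1), (1, 0)), but C strictly increases along every unbounded feasible direction, so there is no improving ray and the minimum is attained at a vertex.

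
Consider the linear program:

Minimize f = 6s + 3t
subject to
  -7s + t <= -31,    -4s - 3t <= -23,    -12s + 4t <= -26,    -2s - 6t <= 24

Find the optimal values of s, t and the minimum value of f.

Vertices and f = 6s + 3t:
  (116/25, 37/25) → f = 807/25
  (49/8, 95/8) → f = 579/8
  (35/3, -71/9) → f = 139/3
The feasible region is unbounded (it extends along (1, 3), (3, -1)), but f strictly increases along every unbounded feasible direction, so there is no improving ray and the minimum is attained at a vertex.

The optimum lies where -7s + t = -31 and -4s - 3t = -23.
Solving simultaneously gives s = 116/25, t = 37/25.

s = 116/25, t = 37/25, minimum f = 807/25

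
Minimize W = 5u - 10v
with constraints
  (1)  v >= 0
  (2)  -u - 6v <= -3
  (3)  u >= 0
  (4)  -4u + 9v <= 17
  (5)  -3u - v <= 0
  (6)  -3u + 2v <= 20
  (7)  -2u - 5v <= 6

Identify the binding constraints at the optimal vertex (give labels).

Corner points and W = 5u - 10v:
  (3, 0) → W = 15
  (0, 1/2) → W = -5
  (0, 17/9) → W = -170/9
The feasible region is unbounded (it extends along (1, 0), (9, 4)), but W strictly increases along every unbounded feasible direction, so there is no improving ray and the minimum is attained at a vertex.

The minimum is at (0, 17/9). Substituting into each constraint, equality holds for (3) and (4); the remaining constraints have slack.

(3) and (4)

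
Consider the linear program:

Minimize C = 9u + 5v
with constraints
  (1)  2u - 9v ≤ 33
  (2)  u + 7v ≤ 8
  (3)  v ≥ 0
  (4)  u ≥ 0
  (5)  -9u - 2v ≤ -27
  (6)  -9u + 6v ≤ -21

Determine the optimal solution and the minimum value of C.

Corner points and C = 9u + 5v:
  (8, 0) → C = 72
  (173/61, 45/61) → C = 1782/61
  (3, 0) → C = 27

u = 3, v = 0, minimum C = 27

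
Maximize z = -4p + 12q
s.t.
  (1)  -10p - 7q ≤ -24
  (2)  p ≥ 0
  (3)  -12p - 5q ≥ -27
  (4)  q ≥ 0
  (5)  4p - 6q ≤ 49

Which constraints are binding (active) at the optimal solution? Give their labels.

(2) and (3)

Extreme points and z = -4p + 12q:
  (0, 24/7) → z = 288/7
  (69/34, 9/17) → z = -30/17
  (0, 27/5) → z = 324/5

The maximum is at (0, 27/5). Substituting into each constraint, equality holds for (2) and (3); the remaining constraints have slack.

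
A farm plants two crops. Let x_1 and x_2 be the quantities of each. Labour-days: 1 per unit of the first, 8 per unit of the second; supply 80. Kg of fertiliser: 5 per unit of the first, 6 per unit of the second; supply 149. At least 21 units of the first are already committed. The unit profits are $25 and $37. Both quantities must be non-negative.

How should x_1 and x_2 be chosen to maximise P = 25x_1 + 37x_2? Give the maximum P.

Vertices and P = 25x_1 + 37x_2:
  (149/5, 0) → P = 745
  (21, 0) → P = 525
  (21, 22/3) → P = 2389/3

x_1 = 21, x_2 = 22/3, maximum P = 2389/3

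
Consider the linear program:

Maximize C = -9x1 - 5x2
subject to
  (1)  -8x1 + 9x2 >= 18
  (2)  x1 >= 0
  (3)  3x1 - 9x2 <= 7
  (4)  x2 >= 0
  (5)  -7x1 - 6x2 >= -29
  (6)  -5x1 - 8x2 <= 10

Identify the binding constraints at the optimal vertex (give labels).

(1) and (2)

Corner points and C = -9x1 - 5x2:
  (0, 2) → C = -10
  (51/37, 358/111) → C = -3167/111
  (0, 29/6) → C = -145/6

The maximum is at (0, 2). Substituting into each constraint, equality holds for (1) and (2); the remaining constraints have slack.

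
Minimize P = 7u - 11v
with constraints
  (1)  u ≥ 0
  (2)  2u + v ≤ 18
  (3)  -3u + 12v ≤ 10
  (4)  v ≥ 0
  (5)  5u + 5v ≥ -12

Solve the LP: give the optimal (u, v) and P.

u = 0, v = 5/6, minimum P = -55/6

Extreme points and P = 7u - 11v:
  (0, 5/6) → P = -55/6
  (0, 0) → P = 0
  (206/27, 74/27) → P = 628/27
  (9, 0) → P = 63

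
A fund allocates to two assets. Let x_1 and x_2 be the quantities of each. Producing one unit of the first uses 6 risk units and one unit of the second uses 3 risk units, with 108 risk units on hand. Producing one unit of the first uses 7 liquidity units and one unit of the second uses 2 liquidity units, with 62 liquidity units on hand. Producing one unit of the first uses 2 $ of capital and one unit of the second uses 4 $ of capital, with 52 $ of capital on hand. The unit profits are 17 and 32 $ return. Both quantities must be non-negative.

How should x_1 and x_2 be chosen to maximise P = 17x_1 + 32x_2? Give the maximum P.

x_1 = 6, x_2 = 10, maximum P = 422

Corner points and P = 17x_1 + 32x_2:
  (0, 0) → P = 0
  (0, 13) → P = 416
  (62/7, 0) → P = 1054/7
  (6, 10) → P = 422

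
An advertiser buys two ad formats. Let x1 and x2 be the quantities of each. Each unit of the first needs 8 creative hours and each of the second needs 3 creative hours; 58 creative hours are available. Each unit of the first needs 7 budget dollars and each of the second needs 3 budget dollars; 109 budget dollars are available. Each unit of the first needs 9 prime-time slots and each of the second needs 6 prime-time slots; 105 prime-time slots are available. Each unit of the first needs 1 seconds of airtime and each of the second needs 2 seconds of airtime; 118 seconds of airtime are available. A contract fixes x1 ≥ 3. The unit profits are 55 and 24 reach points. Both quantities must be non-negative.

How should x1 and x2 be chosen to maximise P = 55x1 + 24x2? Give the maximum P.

Corner points and P = 55x1 + 24x2:
  (29/4, 0) → P = 1595/4
  (3, 0) → P = 165
  (3, 34/3) → P = 437

x1 = 3, x2 = 34/3, maximum P = 437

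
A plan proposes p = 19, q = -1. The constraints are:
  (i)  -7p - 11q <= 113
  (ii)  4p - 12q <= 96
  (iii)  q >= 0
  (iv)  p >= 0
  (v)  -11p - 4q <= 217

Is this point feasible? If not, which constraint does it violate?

Constraint (iii): q = -1, which is not ≥ 0. All other constraints are satisfied.

not feasible — violates (iii)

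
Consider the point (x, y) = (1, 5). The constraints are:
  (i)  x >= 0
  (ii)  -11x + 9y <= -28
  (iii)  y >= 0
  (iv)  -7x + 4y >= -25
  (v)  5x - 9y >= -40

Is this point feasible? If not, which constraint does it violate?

not feasible — violates (ii)

Constraint (ii): -11x + 9y = 34, which is not ≤ -28. All other constraints are satisfied.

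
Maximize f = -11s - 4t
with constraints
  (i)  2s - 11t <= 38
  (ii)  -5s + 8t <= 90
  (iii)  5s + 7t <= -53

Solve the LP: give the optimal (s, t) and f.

Extreme points and f = -11s - 4t:
  (-1294/39, -370/39) → f = 5238/13
  (-317/69, -296/69) → f = 1557/23
  (-1054/75, 37/15) → f = 3618/25

The optimum lies where 2s - 11t = 38 and -5s + 8t = 90.
Solving simultaneously gives s = -1294/39, t = -370/39.

s = -1294/39, t = -370/39, maximum f = 5238/13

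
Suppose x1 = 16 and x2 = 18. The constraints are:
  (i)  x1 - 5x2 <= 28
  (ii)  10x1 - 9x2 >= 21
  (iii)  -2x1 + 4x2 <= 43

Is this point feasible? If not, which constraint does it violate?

not feasible — violates (ii)

Constraint (ii): 10x1 - 9x2 = -2, which is not ≥ 21. All other constraints are satisfied.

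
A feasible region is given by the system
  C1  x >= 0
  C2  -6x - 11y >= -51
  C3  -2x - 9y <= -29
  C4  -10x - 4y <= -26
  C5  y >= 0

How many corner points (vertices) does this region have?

3

Pairwise boundary intersections that survive every other constraint:
  (35/8, 9/4)
  (41/43, 177/43)
  (59/41, 119/41)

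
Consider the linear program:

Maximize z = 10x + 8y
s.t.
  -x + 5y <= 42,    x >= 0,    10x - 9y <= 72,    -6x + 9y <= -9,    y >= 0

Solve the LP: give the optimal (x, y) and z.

x = 63/4, y = 19/2, maximum z = 467/2

Feasible corners and z = 10x + 8y:
  (63/4, 19/2) → z = 467/2
  (36/5, 0) → z = 72
  (3/2, 0) → z = 15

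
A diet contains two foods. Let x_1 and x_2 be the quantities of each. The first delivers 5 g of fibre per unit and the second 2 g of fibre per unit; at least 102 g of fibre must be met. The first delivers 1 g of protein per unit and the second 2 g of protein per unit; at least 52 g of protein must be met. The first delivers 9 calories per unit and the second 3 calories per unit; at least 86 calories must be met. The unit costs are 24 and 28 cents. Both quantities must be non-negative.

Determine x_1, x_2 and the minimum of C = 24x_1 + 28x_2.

Extreme points and C = 24x_1 + 28x_2:
  (0, 51) → C = 1428
  (52, 0) → C = 1248
  (25/2, 79/4) → C = 853
The feasible region is unbounded (it extends along (0, 1), (1, 0)), but C strictly increases along every unbounded feasible direction, so there is no improving ray and the minimum is attained at a vertex.

The optimum lies where 5x_1 + 2x_2 = 102 and x_1 + 2x_2 = 52.
Solving simultaneously gives x_1 = 25/2, x_2 = 79/4.

x_1 = 25/2, x_2 = 79/4, minimum C = 853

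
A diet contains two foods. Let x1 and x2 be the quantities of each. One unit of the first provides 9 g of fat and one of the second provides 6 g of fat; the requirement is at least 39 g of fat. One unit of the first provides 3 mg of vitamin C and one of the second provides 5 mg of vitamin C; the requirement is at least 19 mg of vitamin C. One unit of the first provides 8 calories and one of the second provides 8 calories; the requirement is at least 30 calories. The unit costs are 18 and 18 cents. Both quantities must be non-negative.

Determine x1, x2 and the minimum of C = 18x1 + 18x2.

The feasible region is unbounded (it extends along (0, 1), (1, 0)), but C strictly increases along every unbounded feasible direction, so there is no improving ray and the minimum is attained at a vertex.

At the optimal vertex, 9x1 + 6x2 = 39 and 3x1 + 5x2 = 19.
Solving simultaneously gives x1 = 3, x2 = 2.

x1 = 3, x2 = 2, minimum C = 90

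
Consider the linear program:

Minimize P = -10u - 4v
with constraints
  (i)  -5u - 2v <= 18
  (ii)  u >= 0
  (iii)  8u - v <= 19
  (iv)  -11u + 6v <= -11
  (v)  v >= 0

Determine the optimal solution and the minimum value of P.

u = 103/37, v = 121/37, minimum P = -1514/37

At the optimal vertex, 8u - v = 19 and -11u + 6v = -11.
Solving simultaneously gives u = 103/37, v = 121/37.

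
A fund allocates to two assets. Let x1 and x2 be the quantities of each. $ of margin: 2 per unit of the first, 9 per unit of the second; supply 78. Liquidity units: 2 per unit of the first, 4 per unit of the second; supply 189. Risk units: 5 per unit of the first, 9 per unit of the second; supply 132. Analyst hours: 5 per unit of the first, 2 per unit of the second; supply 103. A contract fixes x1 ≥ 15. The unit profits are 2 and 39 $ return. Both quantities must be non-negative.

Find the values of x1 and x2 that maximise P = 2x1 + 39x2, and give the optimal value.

Corner points and P = 2x1 + 39x2:
  (103/5, 0) → P = 206/5
  (15, 0) → P = 30
  (18, 14/3) → P = 218
  (15, 16/3) → P = 238
  (663/35, 29/7) → P = 6981/35

x1 = 15, x2 = 16/3, maximum P = 238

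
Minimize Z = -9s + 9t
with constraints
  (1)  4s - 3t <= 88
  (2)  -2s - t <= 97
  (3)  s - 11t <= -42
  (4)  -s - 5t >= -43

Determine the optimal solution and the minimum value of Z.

Feasible corners and Z = -9s + 9t:
  (-1109/23, -13/23) → Z = 9864/23
  (-176/3, 61/3) → Z = 711
  (263/16, 85/16) → Z = -801/8

The optimum lies where s - 11t = -42 and -s - 5t = -43.
Solving simultaneously gives s = 263/16, t = 85/16.

s = 263/16, t = 85/16, minimum Z = -801/8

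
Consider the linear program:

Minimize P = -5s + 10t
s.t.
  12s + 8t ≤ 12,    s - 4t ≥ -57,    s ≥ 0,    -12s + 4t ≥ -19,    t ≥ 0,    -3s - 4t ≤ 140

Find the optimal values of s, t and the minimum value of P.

Feasible corners and P = -5s + 10t:
  (0, 3/2) → P = 15
  (1, 0) → P = -5
  (0, 0) → P = 0

s = 1, t = 0, minimum P = -5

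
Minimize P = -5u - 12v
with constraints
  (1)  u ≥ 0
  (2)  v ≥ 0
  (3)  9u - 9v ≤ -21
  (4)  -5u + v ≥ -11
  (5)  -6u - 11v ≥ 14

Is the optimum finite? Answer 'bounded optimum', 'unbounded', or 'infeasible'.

infeasible

The boundaries u = 0 and 9u - 9v = -21 meet at (0, 7/3), but that point violates -6u - 11v ≥ 14. Every candidate vertex is excluded by some other constraint, so the feasible region is empty.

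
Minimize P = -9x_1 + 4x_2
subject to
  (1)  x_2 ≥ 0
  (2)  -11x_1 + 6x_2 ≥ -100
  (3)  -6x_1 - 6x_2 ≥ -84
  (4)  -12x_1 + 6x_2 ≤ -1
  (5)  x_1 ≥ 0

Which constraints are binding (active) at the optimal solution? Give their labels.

(2) and (3)

Extreme points and P = -9x_1 + 4x_2:
  (100/11, 0) → P = -900/11
  (1/12, 0) → P = -3/4
  (184/17, 54/17) → P = -1440/17
  (85/18, 167/18) → P = -97/18

The minimum is at (184/17, 54/17). Substituting into each constraint, equality holds for (2) and (3); the remaining constraints have slack.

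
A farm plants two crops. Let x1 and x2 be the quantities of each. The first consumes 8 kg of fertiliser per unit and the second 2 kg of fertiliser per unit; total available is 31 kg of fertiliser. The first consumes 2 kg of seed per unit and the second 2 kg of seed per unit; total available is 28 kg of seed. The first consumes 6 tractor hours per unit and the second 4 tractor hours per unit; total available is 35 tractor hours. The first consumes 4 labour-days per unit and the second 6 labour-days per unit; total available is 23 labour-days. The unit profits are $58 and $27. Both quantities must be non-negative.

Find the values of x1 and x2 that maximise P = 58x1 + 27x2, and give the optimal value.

Feasible corners and P = 58x1 + 27x2:
  (0, 0) → P = 0
  (0, 23/6) → P = 207/2
  (31/8, 0) → P = 899/4
  (7/2, 3/2) → P = 487/2

x1 = 7/2, x2 = 3/2, maximum P = 487/2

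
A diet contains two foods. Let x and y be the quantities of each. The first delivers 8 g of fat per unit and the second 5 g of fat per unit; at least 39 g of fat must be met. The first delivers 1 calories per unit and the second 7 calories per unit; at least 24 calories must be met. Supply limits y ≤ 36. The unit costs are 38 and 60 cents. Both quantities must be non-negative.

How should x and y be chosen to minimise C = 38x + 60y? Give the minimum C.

The feasible region is unbounded (it extends along (1, 0)), but C strictly increases along every unbounded feasible direction, so there is no improving ray and the minimum is attained at a vertex.

At the optimal vertex, 8x + 5y = 39 and x + 7y = 24.
Solving simultaneously gives x = 3, y = 3.

x = 3, y = 3, minimum C = 294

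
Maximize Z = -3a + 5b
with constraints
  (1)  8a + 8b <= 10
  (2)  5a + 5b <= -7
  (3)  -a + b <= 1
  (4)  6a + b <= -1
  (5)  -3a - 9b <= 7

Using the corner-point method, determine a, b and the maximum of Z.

Feasible corners and Z = -3a + 5b:
  (-6/5, -1/5) → Z = 13/5
  (-14/15, -7/15) → Z = 7/15
  (-4/3, -1/3) → Z = 7/3

a = -6/5, b = -1/5, maximum Z = 13/5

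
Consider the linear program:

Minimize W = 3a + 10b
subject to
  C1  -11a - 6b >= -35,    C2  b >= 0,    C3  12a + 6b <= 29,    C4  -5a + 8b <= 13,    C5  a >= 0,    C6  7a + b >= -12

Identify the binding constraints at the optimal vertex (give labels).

Corner points and W = 3a + 10b:
  (29/12, 0) → W = 29/4
  (0, 0) → W = 0
  (11/9, 43/18) → W = 248/9
  (0, 13/8) → W = 65/4

The minimum is at (0, 0). Substituting into each constraint, equality holds for C2 and C5; the remaining constraints have slack.

C2 and C5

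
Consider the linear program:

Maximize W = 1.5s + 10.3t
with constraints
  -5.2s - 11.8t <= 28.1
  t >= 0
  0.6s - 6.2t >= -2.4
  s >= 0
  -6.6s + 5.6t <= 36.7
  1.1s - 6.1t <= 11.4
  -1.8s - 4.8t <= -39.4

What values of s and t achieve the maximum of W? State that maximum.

s = 27, t = 3, maximum W = 71.4

Corner points and W = 1.5s + 10.3t:
  (27, 3) → W = 357/5
  (5819/351, 233/117) → W = 8849/195
  (14753/813, 1141/813) → W = 169409/4065

The optimum lies where 0.6s - 6.2t = -2.4 and 1.1s - 6.1t = 11.4.
Solving simultaneously gives s = 27, t = 3.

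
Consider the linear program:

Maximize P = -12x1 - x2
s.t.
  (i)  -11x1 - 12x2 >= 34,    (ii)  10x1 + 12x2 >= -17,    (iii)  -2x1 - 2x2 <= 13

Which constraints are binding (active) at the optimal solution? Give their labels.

(i) and (iii)

Feasible corners and P = -12x1 - x2:
  (-17, 51/4) → P = 765/4
  (-44, 75/2) → P = 981/2
  (-61/2, 24) → P = 342

The maximum is at (-44, 75/2). Substituting into each constraint, equality holds for (i) and (iii); the remaining constraints have slack.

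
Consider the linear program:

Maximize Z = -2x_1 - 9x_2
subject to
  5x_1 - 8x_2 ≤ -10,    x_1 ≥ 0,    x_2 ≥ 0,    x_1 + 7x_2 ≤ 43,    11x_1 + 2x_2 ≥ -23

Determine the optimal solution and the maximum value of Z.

x_1 = 0, x_2 = 5/4, maximum Z = -45/4

Extreme points and Z = -2x_1 - 9x_2:
  (0, 5/4) → Z = -45/4
  (274/43, 225/43) → Z = -2573/43
  (0, 43/7) → Z = -387/7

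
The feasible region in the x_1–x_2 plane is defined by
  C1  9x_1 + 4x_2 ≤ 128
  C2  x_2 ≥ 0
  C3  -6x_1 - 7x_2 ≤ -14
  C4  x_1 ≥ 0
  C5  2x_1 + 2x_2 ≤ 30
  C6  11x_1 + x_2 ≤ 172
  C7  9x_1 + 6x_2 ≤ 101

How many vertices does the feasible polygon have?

5

Pairwise boundary intersections that survive every other constraint:
  (7/3, 0)
  (101/9, 0)
  (0, 2)
  (0, 15)
  (11/3, 34/3)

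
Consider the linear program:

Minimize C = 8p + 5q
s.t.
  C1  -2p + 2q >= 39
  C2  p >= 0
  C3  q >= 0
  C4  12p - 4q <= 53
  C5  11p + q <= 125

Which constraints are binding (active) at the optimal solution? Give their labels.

Corner points and C = 8p + 5q:
  (0, 39/2) → C = 195/2
  (211/24, 679/24) → C = 5083/24
  (0, 125) → C = 625

The minimum is at (0, 39/2). Substituting into each constraint, equality holds for C1 and C2; the remaining constraints have slack.

C1 and C2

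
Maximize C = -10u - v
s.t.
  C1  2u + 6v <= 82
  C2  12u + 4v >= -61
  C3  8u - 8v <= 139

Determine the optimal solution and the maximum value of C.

u = -347/32, v = 553/32, maximum C = 2917/32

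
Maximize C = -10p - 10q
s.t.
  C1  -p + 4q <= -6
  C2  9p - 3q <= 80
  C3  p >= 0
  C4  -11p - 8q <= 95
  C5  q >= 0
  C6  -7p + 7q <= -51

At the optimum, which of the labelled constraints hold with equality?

C5 and C6

Feasible corners and C = -10p - 10q:
  (302/33, 26/33) → C = -3280/33
  (54/7, 3/7) → C = -570/7
  (80/9, 0) → C = -800/9
  (51/7, 0) → C = -510/7

The maximum is at (51/7, 0). Substituting into each constraint, equality holds for C5 and C6; the remaining constraints have slack.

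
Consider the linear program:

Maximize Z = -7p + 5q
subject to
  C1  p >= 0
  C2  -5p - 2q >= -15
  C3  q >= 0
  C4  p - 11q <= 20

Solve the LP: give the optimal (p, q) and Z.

p = 0, q = 15/2, maximum Z = 75/2

Extreme points and Z = -7p + 5q:
  (0, 15/2) → Z = 75/2
  (0, 0) → Z = 0
  (3, 0) → Z = -21

At the optimal vertex, p = 0 and -5p - 2q = -15.
Solving simultaneously gives p = 0, q = 15/2.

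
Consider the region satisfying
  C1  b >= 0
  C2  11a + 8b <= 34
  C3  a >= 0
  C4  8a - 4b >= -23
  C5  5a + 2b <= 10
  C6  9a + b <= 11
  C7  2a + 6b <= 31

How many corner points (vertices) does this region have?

The feasible vertices (each the meet of two boundaries and inside every other half-plane) are:
  (0, 0)
  (11/9, 0)
  (0, 17/4)
  (2/3, 10/3)
  (12/13, 35/13)

5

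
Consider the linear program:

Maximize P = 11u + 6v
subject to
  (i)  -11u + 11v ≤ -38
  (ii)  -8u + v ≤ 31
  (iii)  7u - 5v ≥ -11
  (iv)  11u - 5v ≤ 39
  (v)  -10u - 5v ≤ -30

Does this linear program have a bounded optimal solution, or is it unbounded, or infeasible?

bounded optimum

Feasible corners and P = 11u + 6v:
  (239/66, 1/6) → P = 245/6
  (104/33, -10/33) → P = 1084/33
  (23/7, -4/7) → P = 229/7
The feasible region has finitely many vertices and no improving ray; the maximum is 245/6 at (239/66, 1/6).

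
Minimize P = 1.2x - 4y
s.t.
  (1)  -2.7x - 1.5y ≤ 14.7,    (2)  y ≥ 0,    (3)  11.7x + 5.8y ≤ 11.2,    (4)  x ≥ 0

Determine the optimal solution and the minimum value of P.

x = 0, y = 56/29, minimum P = -224/29

Feasible corners and P = 1.2x - 4y:
  (112/117, 0) → P = 224/195
  (0, 0) → P = 0
  (0, 56/29) → P = -224/29

At the optimal vertex, 11.7x + 5.8y = 11.2 and x = 0.
Solving simultaneously gives x = 0, y = 56/29.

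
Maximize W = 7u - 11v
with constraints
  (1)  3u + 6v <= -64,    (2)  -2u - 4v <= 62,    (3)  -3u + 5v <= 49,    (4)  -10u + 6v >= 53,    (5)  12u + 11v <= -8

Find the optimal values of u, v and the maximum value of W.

u = -146/13, v = -257/26, maximum W = 783/26

Corner points and W = 7u - 11v:
  (-614/33, -15/11) → W = -3803/33
  (-9, -37/6) → W = 29/6
  (-23, -4) → W = -117
  (-146/13, -257/26) → W = 783/26

The binding constraints are -2u - 4v = 62 and -10u + 6v = 53.
Solving simultaneously gives u = -146/13, v = -257/26.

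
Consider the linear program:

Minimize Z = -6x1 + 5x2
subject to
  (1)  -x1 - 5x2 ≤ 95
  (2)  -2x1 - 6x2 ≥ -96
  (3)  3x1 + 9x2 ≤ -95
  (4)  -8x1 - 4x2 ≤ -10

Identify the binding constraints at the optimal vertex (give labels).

(1) and (3)

Corner points and Z = -6x1 + 5x2:
  (190/3, -95/3) → Z = -1615/3
  (215/18, -385/18) → Z = -3215/18
  (47/6, -79/6) → Z = -677/6

The minimum is at (190/3, -95/3). Substituting into each constraint, equality holds for (1) and (3); the remaining constraints have slack.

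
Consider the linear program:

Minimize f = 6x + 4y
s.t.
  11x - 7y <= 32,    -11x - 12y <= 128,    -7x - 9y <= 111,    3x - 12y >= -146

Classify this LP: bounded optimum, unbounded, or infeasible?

Vertices and f = 6x + 4y:
  (-512/209, -160/19) → f = -10112/209
  (38/3, 46/3) → f = 412/3
  (-137/7, 611/84) → f = -265/3
The feasible region has finitely many vertices and no improving ray; the minimum is -265/3 at (-137/7, 611/84).

bounded optimum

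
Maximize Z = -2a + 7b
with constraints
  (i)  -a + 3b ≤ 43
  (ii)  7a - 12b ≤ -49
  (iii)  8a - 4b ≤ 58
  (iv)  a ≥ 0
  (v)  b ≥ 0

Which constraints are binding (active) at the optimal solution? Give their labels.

(i) and (iii)

Vertices and Z = -2a + 7b:
  (173/10, 201/10) → Z = 1061/10
  (0, 43/3) → Z = 301/3
  (223/17, 399/34) → Z = 1901/34
  (0, 49/12) → Z = 343/12

The maximum is at (173/10, 201/10). Substituting into each constraint, equality holds for (i) and (iii); the remaining constraints have slack.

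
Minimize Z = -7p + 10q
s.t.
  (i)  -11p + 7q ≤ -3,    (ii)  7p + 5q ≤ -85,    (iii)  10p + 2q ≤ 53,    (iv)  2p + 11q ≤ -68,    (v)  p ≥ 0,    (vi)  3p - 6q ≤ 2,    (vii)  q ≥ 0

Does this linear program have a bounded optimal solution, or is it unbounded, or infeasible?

infeasible

The boundaries 3p - 6q = 2 and q = 0 meet at (2/3, 0), but that point violates 7p + 5q ≤ -85. Every candidate vertex is excluded by some other constraint, so the feasible region is empty.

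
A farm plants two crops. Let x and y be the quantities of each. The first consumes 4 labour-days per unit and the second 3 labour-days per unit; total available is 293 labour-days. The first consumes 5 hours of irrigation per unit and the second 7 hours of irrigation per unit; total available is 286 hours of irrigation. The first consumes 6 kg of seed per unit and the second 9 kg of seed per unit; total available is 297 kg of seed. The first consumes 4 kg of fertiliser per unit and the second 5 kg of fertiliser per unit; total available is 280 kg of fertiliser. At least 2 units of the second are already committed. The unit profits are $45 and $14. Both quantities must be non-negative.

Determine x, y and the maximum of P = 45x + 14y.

Extreme points and P = 45x + 14y:
  (0, 33) → P = 462
  (0, 2) → P = 28
  (93/2, 2) → P = 4241/2

The optimum lies where 6x + 9y = 297 and y = 2.
Solving simultaneously gives x = 93/2, y = 2.

x = 93/2, y = 2, maximum P = 4241/2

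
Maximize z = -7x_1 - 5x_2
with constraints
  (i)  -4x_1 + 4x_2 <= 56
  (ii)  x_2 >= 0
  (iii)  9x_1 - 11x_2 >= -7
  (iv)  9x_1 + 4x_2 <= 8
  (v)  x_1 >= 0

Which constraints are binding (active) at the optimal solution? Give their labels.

(ii) and (v)

Feasible corners and z = -7x_1 - 5x_2:
  (8/9, 0) → z = -56/9
  (0, 0) → z = 0
  (4/9, 1) → z = -73/9
  (0, 7/11) → z = -35/11

The maximum is at (0, 0). Substituting into each constraint, equality holds for (ii) and (v); the remaining constraints have slack.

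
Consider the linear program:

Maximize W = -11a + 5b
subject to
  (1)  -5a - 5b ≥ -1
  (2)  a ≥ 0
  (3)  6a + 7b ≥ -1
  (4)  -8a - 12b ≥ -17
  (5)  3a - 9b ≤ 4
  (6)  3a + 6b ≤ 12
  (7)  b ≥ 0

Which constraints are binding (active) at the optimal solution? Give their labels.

(1) and (2)

Extreme points and W = -11a + 5b:
  (0, 1/5) → W = 1
  (1/5, 0) → W = -11/5
  (0, 0) → W = 0

The maximum is at (0, 1/5). Substituting into each constraint, equality holds for (1) and (2); the remaining constraints have slack.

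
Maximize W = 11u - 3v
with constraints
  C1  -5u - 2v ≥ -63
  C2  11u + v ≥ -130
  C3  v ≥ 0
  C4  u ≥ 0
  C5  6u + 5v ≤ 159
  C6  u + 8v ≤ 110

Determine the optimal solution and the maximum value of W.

u = 63/5, v = 0, maximum W = 693/5

Vertices and W = 11u - 3v:
  (63/5, 0) → W = 693/5
  (142/19, 487/38) → W = 1663/38
  (0, 0) → W = 0
  (0, 55/4) → W = -165/4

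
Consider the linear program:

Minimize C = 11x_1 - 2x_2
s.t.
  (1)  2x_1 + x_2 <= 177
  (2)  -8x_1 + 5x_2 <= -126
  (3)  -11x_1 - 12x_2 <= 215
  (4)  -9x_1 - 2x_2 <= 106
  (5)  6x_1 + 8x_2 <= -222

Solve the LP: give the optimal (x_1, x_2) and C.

Extreme points and C = 11x_1 - 2x_2:
  (2339/13, -2377/13) → C = 30483/13
  (819/5, -753/5) → C = 2103
  (59, -72) → C = 793

The optimum lies where -11x_1 - 12x_2 = 215 and 6x_1 + 8x_2 = -222.
Solving simultaneously gives x_1 = 59, x_2 = -72.

x_1 = 59, x_2 = -72, minimum C = 793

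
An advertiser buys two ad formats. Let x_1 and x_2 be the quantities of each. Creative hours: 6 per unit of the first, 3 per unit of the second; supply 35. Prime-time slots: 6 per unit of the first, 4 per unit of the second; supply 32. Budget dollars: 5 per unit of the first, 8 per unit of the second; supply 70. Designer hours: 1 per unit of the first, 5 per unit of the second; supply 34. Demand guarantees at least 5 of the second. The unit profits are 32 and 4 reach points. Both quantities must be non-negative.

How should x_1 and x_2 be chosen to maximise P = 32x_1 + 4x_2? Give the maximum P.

Vertices and P = 32x_1 + 4x_2:
  (0, 34/5) → P = 136/5
  (0, 5) → P = 20
  (12/13, 86/13) → P = 56
  (2, 5) → P = 84

At the optimal vertex, 6x_1 + 4x_2 = 32 and x_2 = 5.
Solving simultaneously gives x_1 = 2, x_2 = 5.

x_1 = 2, x_2 = 5, maximum P = 84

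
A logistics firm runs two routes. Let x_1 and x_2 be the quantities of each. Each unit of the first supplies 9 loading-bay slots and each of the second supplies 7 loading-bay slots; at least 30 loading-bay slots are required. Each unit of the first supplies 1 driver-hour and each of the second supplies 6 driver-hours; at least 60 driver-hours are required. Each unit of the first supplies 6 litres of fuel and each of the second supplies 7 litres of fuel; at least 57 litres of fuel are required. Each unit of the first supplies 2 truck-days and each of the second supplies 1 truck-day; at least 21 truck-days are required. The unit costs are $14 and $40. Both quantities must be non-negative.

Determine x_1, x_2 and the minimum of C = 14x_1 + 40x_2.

x_1 = 6, x_2 = 9, minimum C = 444

Vertices and C = 14x_1 + 40x_2:
  (0, 21) → C = 840
  (60, 0) → C = 840
  (6, 9) → C = 444
The feasible region is unbounded (it extends along (0, 1), (1, 0)), but C strictly increases along every unbounded feasible direction, so there is no improving ray and the minimum is attained at a vertex.

The binding constraints are x_1 + 6x_2 = 60 and 2x_1 + x_2 = 21.
Solving simultaneously gives x_1 = 6, x_2 = 9.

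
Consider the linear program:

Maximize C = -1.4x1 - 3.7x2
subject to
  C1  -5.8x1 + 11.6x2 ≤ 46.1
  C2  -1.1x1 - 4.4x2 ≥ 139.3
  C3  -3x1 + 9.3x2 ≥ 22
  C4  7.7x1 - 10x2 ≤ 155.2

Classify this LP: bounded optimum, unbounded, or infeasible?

The boundaries -5.8x1 + 11.6x2 = 46.1 and -1.1x1 - 4.4x2 = 139.3 meet at (-15156/319, -25241/1276), but that point violates -3x1 + 9.3x2 ≥ 22. Every candidate vertex is excluded by some other constraint, so the feasible region is empty.

infeasible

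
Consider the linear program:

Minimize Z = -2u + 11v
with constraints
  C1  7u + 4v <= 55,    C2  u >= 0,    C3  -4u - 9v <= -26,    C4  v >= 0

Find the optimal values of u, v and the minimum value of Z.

Extreme points and Z = -2u + 11v:
  (0, 55/4) → Z = 605/4
  (55/7, 0) → Z = -110/7
  (0, 26/9) → Z = 286/9
  (13/2, 0) → Z = -13

The binding constraints are 7u + 4v = 55 and v = 0.
Solving simultaneously gives u = 55/7, v = 0.

u = 55/7, v = 0, minimum Z = -110/7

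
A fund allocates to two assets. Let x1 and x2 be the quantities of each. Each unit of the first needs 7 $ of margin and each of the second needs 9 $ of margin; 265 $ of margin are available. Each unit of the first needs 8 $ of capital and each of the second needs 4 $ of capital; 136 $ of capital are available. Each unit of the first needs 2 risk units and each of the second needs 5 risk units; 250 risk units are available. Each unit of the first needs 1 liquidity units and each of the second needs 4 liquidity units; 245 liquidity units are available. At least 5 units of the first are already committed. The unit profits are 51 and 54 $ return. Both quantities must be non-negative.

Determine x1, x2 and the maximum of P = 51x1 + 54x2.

x1 = 5, x2 = 24, maximum P = 1551

The binding constraints are 8x1 + 4x2 = 136 and x1 = 5.
Solving simultaneously gives x1 = 5, x2 = 24.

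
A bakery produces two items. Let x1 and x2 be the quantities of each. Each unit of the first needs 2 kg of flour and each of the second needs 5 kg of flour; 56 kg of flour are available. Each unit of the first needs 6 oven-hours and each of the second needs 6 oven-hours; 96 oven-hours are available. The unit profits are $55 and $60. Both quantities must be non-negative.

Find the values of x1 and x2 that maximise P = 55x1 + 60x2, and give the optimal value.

x1 = 8, x2 = 8, maximum P = 920

Corner points and P = 55x1 + 60x2:
  (0, 0) → P = 0
  (0, 56/5) → P = 672
  (16, 0) → P = 880
  (8, 8) → P = 920

The binding constraints are 2x1 + 5x2 = 56 and 6x1 + 6x2 = 96.
Solving simultaneously gives x1 = 8, x2 = 8.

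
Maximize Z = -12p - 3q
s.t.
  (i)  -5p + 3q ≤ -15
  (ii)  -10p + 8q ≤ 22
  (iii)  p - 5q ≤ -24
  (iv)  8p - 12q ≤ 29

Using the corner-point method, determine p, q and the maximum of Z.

p = 147/22, q = 135/22, maximum Z = -2169/22

Vertices and Z = -12p - 3q:
  (93/5, 26) → Z = -1506/5
  (147/22, 135/22) → Z = -2169/22
  (433/28, 221/28) → Z = -837/4
The feasible region is unbounded (it extends along (3, 2), (4, 5)), but Z strictly decreases along every unbounded feasible direction, so there is no improving ray and the maximum is attained at a vertex.

The binding constraints are -5p + 3q = -15 and p - 5q = -24.
Solving simultaneously gives p = 147/22, q = 135/22.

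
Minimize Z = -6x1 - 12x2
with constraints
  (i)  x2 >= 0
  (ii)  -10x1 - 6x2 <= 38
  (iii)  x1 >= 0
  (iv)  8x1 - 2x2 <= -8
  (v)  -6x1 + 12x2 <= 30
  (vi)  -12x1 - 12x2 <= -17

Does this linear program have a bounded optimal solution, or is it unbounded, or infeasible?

The boundaries x2 = 0 and -12x1 - 12x2 = -17 meet at (17/12, 0), but that point violates 8x1 - 2x2 ≤ -8. Every candidate vertex is excluded by some other constraint, so the feasible region is empty.

infeasible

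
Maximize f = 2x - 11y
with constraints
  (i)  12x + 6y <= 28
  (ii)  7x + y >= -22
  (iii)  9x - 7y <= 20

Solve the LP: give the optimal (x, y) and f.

At the optimal vertex, 7x + y = -22 and 9x - 7y = 20.
Solving simultaneously gives x = -67/29, y = -169/29.

x = -67/29, y = -169/29, maximum f = 1725/29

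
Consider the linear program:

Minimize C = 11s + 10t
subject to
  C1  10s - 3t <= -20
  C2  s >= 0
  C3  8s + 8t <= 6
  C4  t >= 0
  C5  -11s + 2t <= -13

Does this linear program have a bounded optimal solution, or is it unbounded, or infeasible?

The boundaries 10s - 3t = -20 and -11s + 2t = -13 meet at (79/13, 350/13), but that point violates 8s + 8t ≤ 6. Every candidate vertex is excluded by some other constraint, so the feasible region is empty.

infeasible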